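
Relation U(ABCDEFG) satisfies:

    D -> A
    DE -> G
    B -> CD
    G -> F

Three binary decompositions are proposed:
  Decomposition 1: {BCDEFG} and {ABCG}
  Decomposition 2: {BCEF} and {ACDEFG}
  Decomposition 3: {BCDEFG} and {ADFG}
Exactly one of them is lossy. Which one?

Decomposition 2

Decomposition 1: common = {BCG}, closure = {ABCDFG} → lossless.
Decomposition 2: common = {CEF}, closure = {CEF} → lossy.
Decomposition 3: common = {DFG}, closure = {ADFG} → lossless.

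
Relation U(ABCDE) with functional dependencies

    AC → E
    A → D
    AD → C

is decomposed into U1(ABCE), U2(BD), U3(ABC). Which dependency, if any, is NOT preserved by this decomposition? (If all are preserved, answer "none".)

A → D

Check A → D: no single fragment contains all of {AD}, and the restricted closure of {A} across the fragments never reaches {D}.
AC → E is preserved.
AD → C is preserved.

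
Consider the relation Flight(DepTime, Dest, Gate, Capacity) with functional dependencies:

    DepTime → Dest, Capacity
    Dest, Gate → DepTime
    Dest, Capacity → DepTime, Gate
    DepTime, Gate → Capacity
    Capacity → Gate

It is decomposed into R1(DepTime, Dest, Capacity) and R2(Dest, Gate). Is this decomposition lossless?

No

Common attributes: R1 ∩ R2 = {Dest}.
No dependency enlarges {Dest}, so (Dest)⁺ = {Dest}.
The closure contains neither all of R1 = {DepTime, Dest, Capacity} nor all of R2 = {Dest, Gate}, so the common attributes are not a superkey of either fragment. The join is lossy.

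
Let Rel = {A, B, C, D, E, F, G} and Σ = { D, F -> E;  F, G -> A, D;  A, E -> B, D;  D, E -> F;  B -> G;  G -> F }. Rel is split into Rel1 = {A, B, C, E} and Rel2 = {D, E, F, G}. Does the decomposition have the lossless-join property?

Common attributes: Rel1 ∩ Rel2 = {E}.
No dependency enlarges {E}, so (E)⁺ = {E}.
The closure contains neither all of Rel1 = {A, B, C, E} nor all of Rel2 = {D, E, F, G}, so the common attributes are not a superkey of either fragment. The join is lossy.

No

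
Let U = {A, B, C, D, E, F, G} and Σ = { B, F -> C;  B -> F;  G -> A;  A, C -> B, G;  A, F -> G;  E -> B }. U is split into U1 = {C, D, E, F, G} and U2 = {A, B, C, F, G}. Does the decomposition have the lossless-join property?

Yes

Common attributes: U1 ∩ U2 = {C, F, G}.
Closure of {C, F, G}: G → A applies, adding A; A, C → B, G applies, adding B. So (C, F, G)⁺ = {A, B, C, F, G}.
This closure contains every attribute of U2, so U1 ∩ U2 → U2. The join is lossless.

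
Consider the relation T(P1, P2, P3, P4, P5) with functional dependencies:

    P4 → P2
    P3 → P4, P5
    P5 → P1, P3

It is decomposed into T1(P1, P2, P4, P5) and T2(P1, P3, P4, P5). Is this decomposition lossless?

Common attributes: T1 ∩ T2 = {P1, P4, P5}.
Closure of {P1, P4, P5}: P4 → P2 applies, adding P2; P5 → P1, P3 applies, adding P3. So (P1, P4, P5)⁺ = {P1, P2, P3, P4, P5}.
This closure contains every attribute of T1, so T1 ∩ T2 → T1. The join is lossless.

Yes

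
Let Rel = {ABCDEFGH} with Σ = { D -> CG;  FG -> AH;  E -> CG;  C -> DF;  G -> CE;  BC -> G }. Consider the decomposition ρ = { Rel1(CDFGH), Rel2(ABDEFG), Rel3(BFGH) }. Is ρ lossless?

Yes

Chase test. Columns are ABCDEFGH; row i has aⱼ where attribute j ∈ Reli, else bᵢⱼ.
Initial tableau (one row per fragment):
  row 1: b11 b12 a3 a4 b15 a6 a7 a8
  row 2: a1 a2 b23 a4 a5 a6 a7 b28
  row 3: b31 a2 b33 b34 b35 a6 a7 a8
Rows 1 and 2 agree on D; apply D→CG and equate their CG entries.
Rows 1 and 2 agree on FG; apply FG→AH and equate their AH entries.
Rows 1 and 3 agree on FG; apply FG→AH and equate their AH entries.
Rows 1 and 2 agree on G; apply G→CE and equate their CE entries.
Rows 1 and 3 agree on G; apply G→CE and equate their CE entries.
Rows 1 and 3 agree on C; apply C→DF and equate their DF entries.
Row 2 is now all distinguished symbols — the join is lossless.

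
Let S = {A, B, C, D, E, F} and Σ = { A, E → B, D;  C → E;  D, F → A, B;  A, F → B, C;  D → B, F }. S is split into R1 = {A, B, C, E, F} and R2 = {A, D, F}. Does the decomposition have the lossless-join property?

Yes

Common attributes: R1 ∩ R2 = {A, F}.
Closure of {A, F}: A, F → B, C applies, adding B, C; C → E applies, adding E; A, E → B, D applies, adding D. So (A, F)⁺ = {A, B, C, D, E, F}.
This closure contains every attribute of R1, so R1 ∩ R2 → R1. The join is lossless.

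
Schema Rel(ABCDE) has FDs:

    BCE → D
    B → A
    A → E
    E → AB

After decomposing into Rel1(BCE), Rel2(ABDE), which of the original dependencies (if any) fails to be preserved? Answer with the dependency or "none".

Check BCE → D: no single fragment contains all of {BCDE}, and the restricted closure of {BCE} across the fragments never reaches {D}.
B → A is preserved.
A → E is preserved.
E → AB is preserved.

BCE → D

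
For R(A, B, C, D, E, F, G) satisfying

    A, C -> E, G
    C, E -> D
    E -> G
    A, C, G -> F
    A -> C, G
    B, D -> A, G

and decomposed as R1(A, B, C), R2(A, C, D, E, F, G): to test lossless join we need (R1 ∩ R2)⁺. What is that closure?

R1 ∩ R2 = {A, C}.
A, C → E, G applies, adding E, G
C, E → D applies, adding D
A, C, G → F applies, adding F
Closure: {A, C, D, E, F, G}.

A, C, D, E, F, G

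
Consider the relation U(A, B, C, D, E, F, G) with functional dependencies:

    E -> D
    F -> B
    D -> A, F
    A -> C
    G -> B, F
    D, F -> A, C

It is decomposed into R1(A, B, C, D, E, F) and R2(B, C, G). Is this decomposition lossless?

Common attributes: R1 ∩ R2 = {B, C}.
No dependency enlarges {B, C}, so (B, C)⁺ = {B, C}.
The closure contains neither all of R1 = {A, B, C, D, E, F} nor all of R2 = {B, C, G}, so the common attributes are not a superkey of either fragment. The join is lossy.

No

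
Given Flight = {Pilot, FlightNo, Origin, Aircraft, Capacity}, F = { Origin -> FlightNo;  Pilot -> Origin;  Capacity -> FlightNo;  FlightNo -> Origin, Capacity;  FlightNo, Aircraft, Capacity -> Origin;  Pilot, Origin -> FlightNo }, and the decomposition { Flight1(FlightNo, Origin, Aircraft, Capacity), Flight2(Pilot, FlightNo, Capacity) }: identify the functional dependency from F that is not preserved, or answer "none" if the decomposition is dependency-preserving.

none

Origin → FlightNo lies within Flight1.
Pilot → Origin: restricted closure across fragments reaches Origin.
Capacity → FlightNo lies within Flight1.
FlightNo → Origin, Capacity lies within Flight1.
FlightNo, Aircraft, Capacity → Origin lies within Flight1.
Pilot, Origin → FlightNo: restricted closure across fragments reaches FlightNo.
Every dependency is enforceable on the fragments, so the decomposition is dependency-preserving.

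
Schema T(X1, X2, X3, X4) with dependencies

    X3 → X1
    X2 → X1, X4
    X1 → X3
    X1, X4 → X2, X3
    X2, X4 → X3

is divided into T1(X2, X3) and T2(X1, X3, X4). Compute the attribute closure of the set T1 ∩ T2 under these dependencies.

X1, X3

T1 ∩ T2 = {X3}.
X3 → X1 applies, adding X1
Closure: {X1, X3}.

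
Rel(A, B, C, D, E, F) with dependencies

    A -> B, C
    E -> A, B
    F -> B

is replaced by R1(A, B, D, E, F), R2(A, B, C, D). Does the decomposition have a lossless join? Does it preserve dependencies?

lossless and dependency-preserving

Lossless test: (A, B, D)⁺ = {A, B, C, D}, which contains all of one fragment — lossless.
Dependency preservation: every FD's attributes lie within a single fragment, so each can be enforced locally — preserved.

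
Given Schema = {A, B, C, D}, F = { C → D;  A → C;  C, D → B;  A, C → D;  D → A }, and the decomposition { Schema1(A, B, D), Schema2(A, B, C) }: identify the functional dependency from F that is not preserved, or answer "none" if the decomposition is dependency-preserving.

C → D: restricted closure across fragments reaches D.
A → C lies within Schema2.
C, D → B: restricted closure across fragments reaches B.
A, C → D: restricted closure across fragments reaches D.
D → A lies within Schema1.
Every dependency is enforceable on the fragments, so the decomposition is dependency-preserving.

none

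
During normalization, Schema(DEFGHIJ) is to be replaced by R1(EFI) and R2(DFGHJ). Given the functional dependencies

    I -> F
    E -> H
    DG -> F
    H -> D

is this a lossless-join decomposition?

Common attributes: R1 ∩ R2 = {F}.
No dependency enlarges {F}, so (F)⁺ = {F}.
The closure contains neither all of R1 = {EFI} nor all of R2 = {DFGHJ}, so the common attributes are not a superkey of either fragment. The join is lossy.

No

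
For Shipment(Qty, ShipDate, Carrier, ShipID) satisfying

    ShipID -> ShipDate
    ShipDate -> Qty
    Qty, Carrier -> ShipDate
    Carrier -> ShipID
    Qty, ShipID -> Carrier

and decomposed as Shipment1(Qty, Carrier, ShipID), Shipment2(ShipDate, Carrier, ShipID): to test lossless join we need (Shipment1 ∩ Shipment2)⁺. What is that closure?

Shipment1 ∩ Shipment2 = {Carrier, ShipID}.
ShipID → ShipDate applies, adding ShipDate
ShipDate → Qty applies, adding Qty
Closure: {Qty, ShipDate, Carrier, ShipID}.

Qty, ShipDate, Carrier, ShipID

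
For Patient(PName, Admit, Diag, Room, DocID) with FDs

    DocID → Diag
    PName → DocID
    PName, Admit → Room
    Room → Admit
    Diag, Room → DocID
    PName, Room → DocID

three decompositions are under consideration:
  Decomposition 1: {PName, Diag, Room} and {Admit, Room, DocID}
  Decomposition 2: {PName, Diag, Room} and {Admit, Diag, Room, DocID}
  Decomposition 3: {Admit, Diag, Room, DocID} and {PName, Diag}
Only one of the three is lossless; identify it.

Decomposition 1: common = {Room}, closure = {Admit, Room} → lossy.
Decomposition 2: common = {Diag, Room}, closure = {Admit, Diag, Room, DocID} → lossless.
Decomposition 3: common = {Diag}, closure = {Diag} → lossy.

Decomposition 2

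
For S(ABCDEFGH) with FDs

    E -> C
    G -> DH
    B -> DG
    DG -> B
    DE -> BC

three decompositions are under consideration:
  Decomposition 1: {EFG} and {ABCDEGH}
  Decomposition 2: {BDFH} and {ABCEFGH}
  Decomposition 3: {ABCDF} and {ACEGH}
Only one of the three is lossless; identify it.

Decomposition 1: common = {EG}, closure = {BCDEGH} → lossy.
Decomposition 2: common = {BFH}, closure = {BDFGH} → lossless.
Decomposition 3: common = {AC}, closure = {AC} → lossy.

Decomposition 2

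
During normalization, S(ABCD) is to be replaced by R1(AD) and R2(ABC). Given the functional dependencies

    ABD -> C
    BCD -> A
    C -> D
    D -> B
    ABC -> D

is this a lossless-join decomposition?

No

Common attributes: R1 ∩ R2 = {A}.
No dependency enlarges {A}, so (A)⁺ = {A}.
The closure contains neither all of R1 = {AD} nor all of R2 = {ABC}, so the common attributes are not a superkey of either fragment. The join is lossy.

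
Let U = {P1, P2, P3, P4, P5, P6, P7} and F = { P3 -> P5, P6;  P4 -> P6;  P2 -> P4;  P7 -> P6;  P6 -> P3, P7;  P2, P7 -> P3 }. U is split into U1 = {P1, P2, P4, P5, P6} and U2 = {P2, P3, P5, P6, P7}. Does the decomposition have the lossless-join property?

Yes

Common attributes: U1 ∩ U2 = {P2, P5, P6}.
Closure of {P2, P5, P6}: P2 → P4 applies, adding P4; P6 → P3, P7 applies, adding P3, P7. So (P2, P5, P6)⁺ = {P2, P3, P4, P5, P6, P7}.
This closure contains every attribute of U2, so U1 ∩ U2 → U2. The join is lossless.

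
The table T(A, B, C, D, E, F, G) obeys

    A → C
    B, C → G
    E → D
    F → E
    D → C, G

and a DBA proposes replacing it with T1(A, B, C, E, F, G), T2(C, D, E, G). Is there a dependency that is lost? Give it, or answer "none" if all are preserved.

none

A → C lies within T1.
B, C → G lies within T1.
E → D lies within T2.
F → E lies within T1.
D → C, G lies within T2.
Every dependency is enforceable on the fragments, so the decomposition is dependency-preserving.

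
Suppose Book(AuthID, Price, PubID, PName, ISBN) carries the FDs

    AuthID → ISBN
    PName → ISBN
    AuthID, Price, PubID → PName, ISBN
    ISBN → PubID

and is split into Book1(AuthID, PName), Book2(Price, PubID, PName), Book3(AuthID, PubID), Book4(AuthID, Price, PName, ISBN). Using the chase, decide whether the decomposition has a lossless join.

Yes

Chase test. Columns are AuthID, Price, PubID, PName, ISBN; row i has aⱼ where attribute j ∈ Booki, else bᵢⱼ.
Initial tableau (one row per fragment):
  row 1: a1 b12 b13 a4 b15
  row 2: b21 a2 a3 a4 b25
  row 3: a1 b32 a3 b34 b35
  row 4: a1 a2 b43 a4 a5
Rows 1 and 3 agree on AuthID; apply AuthID→ISBN and equate their ISBN entries.
Rows 1 and 4 agree on AuthID; apply AuthID→ISBN and equate their ISBN entries.
Rows 1 and 2 agree on PName; apply PName→ISBN and equate their ISBN entries.
Rows 1 and 2 agree on ISBN; apply ISBN→PubID and equate their PubID entries.
Rows 1 and 4 agree on ISBN; apply ISBN→PubID and equate their PubID entries.
Row 4 is now all distinguished symbols — the join is lossless.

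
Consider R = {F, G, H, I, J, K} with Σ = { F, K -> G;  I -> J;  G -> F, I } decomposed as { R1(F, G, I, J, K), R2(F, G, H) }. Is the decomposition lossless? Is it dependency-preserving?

lossy but dependency-preserving

Lossless test: (F, G)⁺ = {F, G, I, J}, which is a superkey of neither fragment — lossy.
Dependency preservation: every FD's attributes lie within a single fragment, so each can be enforced locally — preserved.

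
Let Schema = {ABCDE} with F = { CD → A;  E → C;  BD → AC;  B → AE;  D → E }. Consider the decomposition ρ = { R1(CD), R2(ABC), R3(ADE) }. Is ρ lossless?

Chase test. Columns are ABCDE; row i has aⱼ where attribute j ∈ Ri, else bᵢⱼ.
Initial tableau (one row per fragment):
  row 1: b11 b12 a3 a4 b15
  row 2: a1 a2 a3 b24 b25
  row 3: a1 b32 b33 a4 a5
Rows 1 and 3 agree on D; apply D→E and equate their E entries.
Rows 1 and 3 agree on E; apply E→C and equate their C entries.
Rows 1 and 3 agree on CD; apply CD→A and equate their A entries.
No row becomes fully distinguished — the join is lossy.

No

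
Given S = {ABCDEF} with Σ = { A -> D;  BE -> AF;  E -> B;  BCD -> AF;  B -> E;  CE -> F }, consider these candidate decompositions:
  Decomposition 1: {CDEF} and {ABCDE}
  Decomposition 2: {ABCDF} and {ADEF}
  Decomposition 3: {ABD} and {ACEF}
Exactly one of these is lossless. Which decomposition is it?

Decomposition 1: common = {CDE}, closure = {ABCDEF} → lossless.
Decomposition 2: common = {ADF}, closure = {ADF} → lossy.
Decomposition 3: common = {A}, closure = {AD} → lossy.

Decomposition 1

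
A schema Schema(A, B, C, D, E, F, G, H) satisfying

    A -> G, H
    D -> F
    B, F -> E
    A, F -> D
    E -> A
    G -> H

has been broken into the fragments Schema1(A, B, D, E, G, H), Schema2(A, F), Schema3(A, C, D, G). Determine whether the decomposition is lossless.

No

Chase test. Columns are A, B, C, D, E, F, G, H; row i has aⱼ where attribute j ∈ Schemai, else bᵢⱼ.
Initial tableau (one row per fragment):
  row 1: a1 a2 b13 a4 a5 b16 a7 a8
  row 2: a1 b22 b23 b24 b25 a6 b27 b28
  row 3: a1 b32 a3 a4 b35 b36 a7 b38
Rows 1 and 2 agree on A; apply A→G, H and equate their G, H entries.
Rows 1 and 3 agree on A; apply A→G, H and equate their G, H entries.
Rows 1 and 3 agree on D; apply D→F and equate their F entries.
No row becomes fully distinguished — the join is lossy.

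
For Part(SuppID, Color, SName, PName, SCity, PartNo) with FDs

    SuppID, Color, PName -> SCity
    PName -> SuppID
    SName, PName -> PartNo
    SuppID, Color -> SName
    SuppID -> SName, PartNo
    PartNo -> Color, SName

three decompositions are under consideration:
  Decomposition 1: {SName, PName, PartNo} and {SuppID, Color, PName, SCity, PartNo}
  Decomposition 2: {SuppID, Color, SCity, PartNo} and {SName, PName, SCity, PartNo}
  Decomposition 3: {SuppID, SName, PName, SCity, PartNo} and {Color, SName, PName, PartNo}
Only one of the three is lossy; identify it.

Decomposition 1: common = {PName, PartNo}, closure = {SuppID, Color, SName, PName, SCity, PartNo} → lossless.
Decomposition 2: common = {SCity, PartNo}, closure = {Color, SName, SCity, PartNo} → lossy.
Decomposition 3: common = {SName, PName, PartNo}, closure = {SuppID, Color, SName, PName, SCity, PartNo} → lossless.

Decomposition 2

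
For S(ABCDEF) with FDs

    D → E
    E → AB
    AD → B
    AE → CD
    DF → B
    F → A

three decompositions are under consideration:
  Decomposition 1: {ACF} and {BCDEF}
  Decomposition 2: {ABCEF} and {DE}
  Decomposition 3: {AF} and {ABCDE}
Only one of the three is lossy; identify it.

Decomposition 1: common = {CF}, closure = {ACF} → lossless.
Decomposition 2: common = {E}, closure = {ABCDE} → lossless.
Decomposition 3: common = {A}, closure = {A} → lossy.

Decomposition 3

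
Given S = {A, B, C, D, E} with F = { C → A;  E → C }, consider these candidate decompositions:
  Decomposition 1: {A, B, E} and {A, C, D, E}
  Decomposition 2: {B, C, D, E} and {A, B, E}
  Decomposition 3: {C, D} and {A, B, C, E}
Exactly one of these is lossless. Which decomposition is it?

Decomposition 1: common = {A, E}, closure = {A, C, E} → lossy.
Decomposition 2: common = {B, E}, closure = {A, B, C, E} → lossless.
Decomposition 3: common = {C}, closure = {A, C} → lossy.

Decomposition 2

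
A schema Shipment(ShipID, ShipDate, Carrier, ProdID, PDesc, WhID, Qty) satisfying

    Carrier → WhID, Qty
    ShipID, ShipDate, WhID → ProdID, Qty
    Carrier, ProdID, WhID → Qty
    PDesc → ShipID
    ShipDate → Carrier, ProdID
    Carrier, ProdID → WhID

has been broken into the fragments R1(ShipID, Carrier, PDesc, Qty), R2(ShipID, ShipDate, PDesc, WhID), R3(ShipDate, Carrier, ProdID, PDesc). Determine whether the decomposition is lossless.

Yes

Chase test. Columns are ShipID, ShipDate, Carrier, ProdID, PDesc, WhID, Qty; row i has aⱼ where attribute j ∈ Ri, else bᵢⱼ.
Initial tableau (one row per fragment):
  row 1: a1 b12 a3 b14 a5 b16 a7
  row 2: a1 a2 b23 b24 a5 a6 b27
  row 3: b31 a2 a3 a4 a5 b36 b37
Rows 1 and 3 agree on Carrier; apply Carrier→WhID, Qty and equate their WhID, Qty entries.
Rows 1 and 3 agree on PDesc; apply PDesc→ShipID and equate their ShipID entries.
Rows 2 and 3 agree on ShipDate; apply ShipDate→Carrier, ProdID and equate their Carrier, ProdID entries.
Rows 2 and 3 agree on Carrier, ProdID; apply Carrier, ProdID→WhID and equate their WhID entries.
Rows 1 and 2 agree on Carrier; apply Carrier→WhID, Qty and equate their WhID, Qty entries.
Row 2 is now all distinguished symbols — the join is lossless.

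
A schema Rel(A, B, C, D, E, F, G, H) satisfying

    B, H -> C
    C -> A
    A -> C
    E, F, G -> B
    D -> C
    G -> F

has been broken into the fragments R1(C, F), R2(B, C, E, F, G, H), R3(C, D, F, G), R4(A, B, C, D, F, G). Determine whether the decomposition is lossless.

No

Chase test. Columns are A, B, C, D, E, F, G, H; row i has aⱼ where attribute j ∈ Ri, else bᵢⱼ.
Initial tableau (one row per fragment):
  row 1: b11 b12 a3 b14 b15 a6 b17 b18
  row 2: b21 a2 a3 b24 a5 a6 a7 a8
  row 3: b31 b32 a3 a4 b35 a6 a7 b38
  row 4: a1 a2 a3 a4 b45 a6 a7 b48
Rows 1 and 2 agree on C; apply C→A and equate their A entries.
Rows 1 and 3 agree on C; apply C→A and equate their A entries.
Rows 1 and 4 agree on C; apply C→A and equate their A entries.
No row becomes fully distinguished — the join is lossy.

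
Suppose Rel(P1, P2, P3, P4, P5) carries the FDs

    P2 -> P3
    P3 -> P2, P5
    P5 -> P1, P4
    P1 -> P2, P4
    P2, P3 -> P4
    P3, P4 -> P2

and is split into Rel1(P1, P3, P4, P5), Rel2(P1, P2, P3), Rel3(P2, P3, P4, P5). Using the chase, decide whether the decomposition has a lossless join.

Yes

Chase test. Columns are P1, P2, P3, P4, P5; row i has aⱼ where attribute j ∈ Reli, else bᵢⱼ.
Initial tableau (one row per fragment):
  row 1: a1 b12 a3 a4 a5
  row 2: a1 a2 a3 b24 b25
  row 3: b31 a2 a3 a4 a5
Rows 1 and 2 agree on P3; apply P3→P2, P5 and equate their P2, P5 entries.
Rows 1 and 2 agree on P5; apply P5→P1, P4 and equate their P1, P4 entries.
Rows 1 and 3 agree on P5; apply P5→P1, P4 and equate their P1, P4 entries.
Row 1 is now all distinguished symbols — the join is lossless.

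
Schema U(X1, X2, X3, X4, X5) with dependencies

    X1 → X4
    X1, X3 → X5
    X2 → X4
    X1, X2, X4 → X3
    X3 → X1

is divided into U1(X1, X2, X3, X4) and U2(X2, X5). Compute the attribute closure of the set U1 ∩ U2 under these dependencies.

U1 ∩ U2 = {X2}.
X2 → X4 applies, adding X4
Closure: {X2, X4}.

X2, X4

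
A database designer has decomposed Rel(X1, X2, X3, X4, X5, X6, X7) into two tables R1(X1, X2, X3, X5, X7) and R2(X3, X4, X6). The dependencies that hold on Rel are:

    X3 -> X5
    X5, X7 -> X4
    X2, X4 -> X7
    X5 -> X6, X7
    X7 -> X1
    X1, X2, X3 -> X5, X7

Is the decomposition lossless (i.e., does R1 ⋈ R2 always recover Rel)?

Common attributes: R1 ∩ R2 = {X3}.
Closure of {X3}: X3 → X5 applies, adding X5; X5 → X6, X7 applies, adding X6, X7; X7 → X1 applies, adding X1; X5, X7 → X4 applies, adding X4. So (X3)⁺ = {X1, X3, X4, X5, X6, X7}.
This closure contains every attribute of R2, so R1 ∩ R2 → R2. The join is lossless.

Yes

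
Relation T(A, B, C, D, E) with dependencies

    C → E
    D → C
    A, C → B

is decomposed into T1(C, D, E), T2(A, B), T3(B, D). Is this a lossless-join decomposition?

No

Chase test. Columns are A, B, C, D, E; row i has aⱼ where attribute j ∈ Ti, else bᵢⱼ.
Initial tableau (one row per fragment):
  row 1: b11 b12 a3 a4 a5
  row 2: a1 a2 b23 b24 b25
  row 3: b31 a2 b33 a4 b35
Rows 1 and 3 agree on D; apply D→C and equate their C entries.
Rows 1 and 3 agree on C; apply C→E and equate their E entries.
No row becomes fully distinguished — the join is lossy.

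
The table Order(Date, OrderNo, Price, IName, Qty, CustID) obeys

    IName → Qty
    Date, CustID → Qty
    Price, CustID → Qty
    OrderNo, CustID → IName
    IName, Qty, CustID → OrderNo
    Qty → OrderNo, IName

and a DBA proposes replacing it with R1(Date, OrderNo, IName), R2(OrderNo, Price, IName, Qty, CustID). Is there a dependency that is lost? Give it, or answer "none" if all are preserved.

Check Date, CustID → Qty: no single fragment contains all of {Date, Qty, CustID}, and the restricted closure of {Date, CustID} across the fragments never reaches {Qty}.
IName → Qty is preserved.
Price, CustID → Qty is preserved.
OrderNo, CustID → IName is preserved.
IName, Qty, CustID → OrderNo is preserved.
Qty → OrderNo, IName is preserved.

Date, CustID → Qty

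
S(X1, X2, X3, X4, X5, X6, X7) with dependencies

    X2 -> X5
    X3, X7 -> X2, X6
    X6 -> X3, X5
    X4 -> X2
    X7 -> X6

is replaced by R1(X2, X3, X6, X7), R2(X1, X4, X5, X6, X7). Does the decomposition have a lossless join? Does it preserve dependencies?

lossless but not dependency-preserving

Lossless test: (X6, X7)⁺ = {X2, X3, X5, X6, X7}, which contains all of one fragment — lossless.
Dependency preservation: the restricted closure of {X2} across the fragments never reaches {X5}, so X2 → X5 cannot be enforced without a join — not preserved.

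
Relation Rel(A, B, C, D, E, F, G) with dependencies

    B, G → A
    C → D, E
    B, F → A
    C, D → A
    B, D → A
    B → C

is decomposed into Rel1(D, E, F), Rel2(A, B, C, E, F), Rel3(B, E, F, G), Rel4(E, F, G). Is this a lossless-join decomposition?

Chase test. Columns are A, B, C, D, E, F, G; row i has aⱼ where attribute j ∈ Reli, else bᵢⱼ.
Initial tableau (one row per fragment):
  row 1: b11 b12 b13 a4 a5 a6 b17
  row 2: a1 a2 a3 b24 a5 a6 b27
  row 3: b31 a2 b33 b34 a5 a6 a7
  row 4: b41 b42 b43 b44 a5 a6 a7
Rows 2 and 3 agree on B, F; apply B, F→A and equate their A entries.
Rows 2 and 3 agree on B; apply B→C and equate their C entries.
Rows 2 and 3 agree on C; apply C→D, E and equate their D, E entries.
No row becomes fully distinguished — the join is lossy.

No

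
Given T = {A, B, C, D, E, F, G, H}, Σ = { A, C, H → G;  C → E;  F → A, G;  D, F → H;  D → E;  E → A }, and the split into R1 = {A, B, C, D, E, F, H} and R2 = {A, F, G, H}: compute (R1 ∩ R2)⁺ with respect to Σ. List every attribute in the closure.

R1 ∩ R2 = {A, F, H}.
F → A, G applies, adding G
Closure: {A, F, G, H}.

A, F, G, H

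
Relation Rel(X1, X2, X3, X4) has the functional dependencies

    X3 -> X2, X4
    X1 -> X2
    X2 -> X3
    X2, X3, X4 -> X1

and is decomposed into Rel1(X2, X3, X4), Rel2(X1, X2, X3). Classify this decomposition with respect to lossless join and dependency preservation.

lossless and dependency-preserving

Lossless test: (X2, X3)⁺ = {X1, X2, X3, X4}, which contains all of one fragment — lossless.
Dependency preservation: X2, X3, X4 → X1 is not contained in any single fragment, but the restricted closure of its left-hand side across the fragments still reaches the right-hand side; the remaining FDs each lie inside some fragment. All dependencies are preserved.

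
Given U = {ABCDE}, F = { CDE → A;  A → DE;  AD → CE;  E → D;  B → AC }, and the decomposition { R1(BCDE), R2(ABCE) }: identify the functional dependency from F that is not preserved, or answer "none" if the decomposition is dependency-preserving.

CDE → A: restricted closure across fragments reaches A.
A → DE: restricted closure across fragments reaches DE.
AD → CE: restricted closure across fragments reaches CE.
E → D lies within R1.
B → AC lies within R2.
Every dependency is enforceable on the fragments, so the decomposition is dependency-preserving.

none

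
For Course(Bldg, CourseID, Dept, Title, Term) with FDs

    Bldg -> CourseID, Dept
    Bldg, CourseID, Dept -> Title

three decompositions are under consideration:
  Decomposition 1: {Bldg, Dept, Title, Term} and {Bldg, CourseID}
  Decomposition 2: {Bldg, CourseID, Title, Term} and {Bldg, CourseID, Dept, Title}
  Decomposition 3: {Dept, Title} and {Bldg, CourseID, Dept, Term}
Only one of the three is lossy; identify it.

Decomposition 1: common = {Bldg}, closure = {Bldg, CourseID, Dept, Title} → lossless.
Decomposition 2: common = {Bldg, CourseID, Title}, closure = {Bldg, CourseID, Dept, Title} → lossless.
Decomposition 3: common = {Dept}, closure = {Dept} → lossy.

Decomposition 3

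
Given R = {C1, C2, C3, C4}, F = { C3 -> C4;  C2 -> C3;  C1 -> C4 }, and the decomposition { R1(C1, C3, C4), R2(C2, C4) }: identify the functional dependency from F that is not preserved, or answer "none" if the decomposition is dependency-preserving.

C2 -> C3

Check C2 → C3: no single fragment contains all of {C2, C3}, and the restricted closure of {C2} across the fragments never reaches {C3}.
C3 → C4 is preserved.
C1 → C4 is preserved.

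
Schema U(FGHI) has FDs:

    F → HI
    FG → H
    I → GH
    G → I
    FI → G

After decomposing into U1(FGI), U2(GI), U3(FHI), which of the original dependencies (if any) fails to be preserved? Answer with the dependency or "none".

none

F → HI lies within U3.
FG → H: restricted closure across fragments reaches H.
I → GH: restricted closure across fragments reaches GH.
G → I lies within U1.
FI → G lies within U1.
Every dependency is enforceable on the fragments, so the decomposition is dependency-preserving.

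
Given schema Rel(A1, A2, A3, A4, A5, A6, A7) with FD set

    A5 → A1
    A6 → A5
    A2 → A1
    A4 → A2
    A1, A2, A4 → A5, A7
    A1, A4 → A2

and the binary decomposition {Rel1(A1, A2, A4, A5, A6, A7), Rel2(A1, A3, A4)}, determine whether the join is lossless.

No

Common attributes: Rel1 ∩ Rel2 = {A1, A4}.
Closure of {A1, A4}: A4 → A2 applies, adding A2; A1, A2, A4 → A5, A7 applies, adding A5, A7. So (A1, A4)⁺ = {A1, A2, A4, A5, A7}.
The closure contains neither all of Rel1 = {A1, A2, A4, A5, A6, A7} nor all of Rel2 = {A1, A3, A4}, so the common attributes are not a superkey of either fragment. The join is lossy.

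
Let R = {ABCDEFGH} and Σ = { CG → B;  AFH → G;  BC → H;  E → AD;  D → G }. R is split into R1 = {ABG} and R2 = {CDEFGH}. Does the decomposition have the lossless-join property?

Common attributes: R1 ∩ R2 = {G}.
No dependency enlarges {G}, so (G)⁺ = {G}.
The closure contains neither all of R1 = {ABG} nor all of R2 = {CDEFGH}, so the common attributes are not a superkey of either fragment. The join is lossy.

No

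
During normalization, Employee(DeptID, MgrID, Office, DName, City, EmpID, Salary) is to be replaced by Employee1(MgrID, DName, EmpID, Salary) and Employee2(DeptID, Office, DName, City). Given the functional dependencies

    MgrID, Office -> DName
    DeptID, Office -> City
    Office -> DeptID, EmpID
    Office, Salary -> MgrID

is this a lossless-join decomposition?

No

Common attributes: Employee1 ∩ Employee2 = {DName}.
No dependency enlarges {DName}, so (DName)⁺ = {DName}.
The closure contains neither all of Employee1 = {MgrID, DName, EmpID, Salary} nor all of Employee2 = {DeptID, Office, DName, City}, so the common attributes are not a superkey of either fragment. The join is lossy.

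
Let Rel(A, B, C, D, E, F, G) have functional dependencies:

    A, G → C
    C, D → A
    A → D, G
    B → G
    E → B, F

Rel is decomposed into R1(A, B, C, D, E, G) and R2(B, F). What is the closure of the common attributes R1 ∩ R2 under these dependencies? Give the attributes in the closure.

B, G

R1 ∩ R2 = {B}.
B → G applies, adding G
Closure: {B, G}.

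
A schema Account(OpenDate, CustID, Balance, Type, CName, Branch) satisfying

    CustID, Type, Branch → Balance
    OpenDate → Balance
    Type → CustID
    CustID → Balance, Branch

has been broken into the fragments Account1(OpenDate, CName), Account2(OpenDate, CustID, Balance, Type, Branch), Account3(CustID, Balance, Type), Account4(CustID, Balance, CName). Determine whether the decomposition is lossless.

Chase test. Columns are OpenDate, CustID, Balance, Type, CName, Branch; row i has aⱼ where attribute j ∈ Accounti, else bᵢⱼ.
Initial tableau (one row per fragment):
  row 1: a1 b12 b13 b14 a5 b16
  row 2: a1 a2 a3 a4 b25 a6
  row 3: b31 a2 a3 a4 b35 b36
  row 4: b41 a2 a3 b44 a5 b46
Rows 1 and 2 agree on OpenDate; apply OpenDate→Balance and equate their Balance entries.
Rows 2 and 3 agree on CustID; apply CustID→Balance, Branch and equate their Balance, Branch entries.
Rows 2 and 4 agree on CustID; apply CustID→Balance, Branch and equate their Balance, Branch entries.
No row becomes fully distinguished — the join is lossy.

No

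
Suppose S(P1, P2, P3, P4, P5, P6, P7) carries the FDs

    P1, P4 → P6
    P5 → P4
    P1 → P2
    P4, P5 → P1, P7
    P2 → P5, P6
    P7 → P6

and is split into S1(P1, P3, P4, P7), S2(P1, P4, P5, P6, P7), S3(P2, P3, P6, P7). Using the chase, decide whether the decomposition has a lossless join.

No

Chase test. Columns are P1, P2, P3, P4, P5, P6, P7; row i has aⱼ where attribute j ∈ Si, else bᵢⱼ.
Initial tableau (one row per fragment):
  row 1: a1 b12 a3 a4 b15 b16 a7
  row 2: a1 b22 b23 a4 a5 a6 a7
  row 3: b31 a2 a3 b34 b35 a6 a7
Rows 1 and 2 agree on P1, P4; apply P1, P4→P6 and equate their P6 entries.
Rows 1 and 2 agree on P1; apply P1→P2 and equate their P2 entries.
Rows 1 and 2 agree on P2; apply P2→P5, P6 and equate their P5, P6 entries.
No row becomes fully distinguished — the join is lossy.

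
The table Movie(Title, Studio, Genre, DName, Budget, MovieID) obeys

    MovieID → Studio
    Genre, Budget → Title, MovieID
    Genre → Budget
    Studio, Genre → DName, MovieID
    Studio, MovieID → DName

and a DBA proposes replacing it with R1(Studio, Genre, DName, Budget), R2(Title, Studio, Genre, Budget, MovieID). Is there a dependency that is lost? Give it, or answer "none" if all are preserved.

Check Studio, MovieID → DName: no single fragment contains all of {Studio, DName, MovieID}, and the restricted closure of {Studio, MovieID} across the fragments never reaches {DName}.
MovieID → Studio is preserved.
Genre, Budget → Title, MovieID is preserved.
Genre → Budget is preserved.
Studio, Genre → DName, MovieID is preserved.

Studio, MovieID → DName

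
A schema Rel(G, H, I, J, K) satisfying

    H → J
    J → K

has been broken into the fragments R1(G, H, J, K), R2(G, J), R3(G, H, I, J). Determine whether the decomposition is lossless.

Chase test. Columns are G, H, I, J, K; row i has aⱼ where attribute j ∈ Ri, else bᵢⱼ.
Initial tableau (one row per fragment):
  row 1: a1 a2 b13 a4 a5
  row 2: a1 b22 b23 a4 b25
  row 3: a1 a2 a3 a4 b35
Rows 1 and 2 agree on J; apply J→K and equate their K entries.
Rows 1 and 3 agree on J; apply J→K and equate their K entries.
Row 3 is now all distinguished symbols — the join is lossless.

Yes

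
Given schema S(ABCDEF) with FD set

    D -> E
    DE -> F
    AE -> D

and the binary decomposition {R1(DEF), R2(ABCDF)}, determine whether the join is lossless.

Yes

Common attributes: R1 ∩ R2 = {DF}.
Closure of {DF}: D → E applies, adding E. So (DF)⁺ = {DEF}.
This closure contains every attribute of R1, so R1 ∩ R2 → R1. The join is lossless.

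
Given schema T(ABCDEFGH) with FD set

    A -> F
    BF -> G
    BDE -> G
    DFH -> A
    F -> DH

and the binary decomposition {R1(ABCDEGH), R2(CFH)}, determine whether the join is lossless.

Common attributes: R1 ∩ R2 = {CH}.
No dependency enlarges {CH}, so (CH)⁺ = {CH}.
The closure contains neither all of R1 = {ABCDEGH} nor all of R2 = {CFH}, so the common attributes are not a superkey of either fragment. The join is lossy.

No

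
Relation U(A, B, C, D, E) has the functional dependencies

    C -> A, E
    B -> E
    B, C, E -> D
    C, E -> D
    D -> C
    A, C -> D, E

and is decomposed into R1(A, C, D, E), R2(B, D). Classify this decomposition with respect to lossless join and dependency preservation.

lossless but not dependency-preserving

Lossless test: (D)⁺ = {A, C, D, E}, which contains all of one fragment — lossless.
Dependency preservation: the restricted closure of {B} across the fragments never reaches {E}, so B → E cannot be enforced without a join — not preserved.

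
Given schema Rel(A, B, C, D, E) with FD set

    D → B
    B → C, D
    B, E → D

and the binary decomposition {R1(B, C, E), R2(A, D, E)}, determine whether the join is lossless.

Common attributes: R1 ∩ R2 = {E}.
No dependency enlarges {E}, so (E)⁺ = {E}.
The closure contains neither all of R1 = {B, C, E} nor all of R2 = {A, D, E}, so the common attributes are not a superkey of either fragment. The join is lossy.

No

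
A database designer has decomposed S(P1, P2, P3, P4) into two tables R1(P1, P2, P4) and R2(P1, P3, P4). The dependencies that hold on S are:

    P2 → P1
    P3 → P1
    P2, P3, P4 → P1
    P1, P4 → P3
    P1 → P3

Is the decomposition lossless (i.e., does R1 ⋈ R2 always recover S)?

Common attributes: R1 ∩ R2 = {P1, P4}.
Closure of {P1, P4}: P1, P4 → P3 applies, adding P3. So (P1, P4)⁺ = {P1, P3, P4}.
This closure contains every attribute of R2, so R1 ∩ R2 → R2. The join is lossless.

Yes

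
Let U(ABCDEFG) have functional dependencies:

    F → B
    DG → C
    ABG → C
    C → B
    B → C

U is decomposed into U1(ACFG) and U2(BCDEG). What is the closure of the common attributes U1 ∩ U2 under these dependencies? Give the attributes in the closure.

U1 ∩ U2 = {CG}.
C → B applies, adding B
Closure: {BCG}.

BCG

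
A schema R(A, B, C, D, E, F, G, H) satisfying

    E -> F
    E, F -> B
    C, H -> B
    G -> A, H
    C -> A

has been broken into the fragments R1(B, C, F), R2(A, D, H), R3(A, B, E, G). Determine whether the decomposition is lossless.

Chase test. Columns are A, B, C, D, E, F, G, H; row i has aⱼ where attribute j ∈ Ri, else bᵢⱼ.
Initial tableau (one row per fragment):
  row 1: b11 a2 a3 b14 b15 a6 b17 b18
  row 2: a1 b22 b23 a4 b25 b26 b27 a8
  row 3: a1 a2 b33 b34 a5 b36 a7 b38
No row becomes fully distinguished — the join is lossy.

No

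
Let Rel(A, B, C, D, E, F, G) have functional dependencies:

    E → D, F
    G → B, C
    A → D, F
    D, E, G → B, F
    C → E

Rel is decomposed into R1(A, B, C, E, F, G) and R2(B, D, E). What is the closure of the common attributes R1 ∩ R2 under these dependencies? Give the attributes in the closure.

R1 ∩ R2 = {B, E}.
E → D, F applies, adding D, F
Closure: {B, D, E, F}.

B, D, E, F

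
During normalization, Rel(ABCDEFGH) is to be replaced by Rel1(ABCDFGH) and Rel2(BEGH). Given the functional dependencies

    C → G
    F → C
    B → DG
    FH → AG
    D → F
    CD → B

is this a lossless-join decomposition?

Common attributes: Rel1 ∩ Rel2 = {BGH}.
Closure of {BGH}: B → DG applies, adding D; D → F applies, adding F; F → C applies, adding C; FH → AG applies, adding A. So (BGH)⁺ = {ABCDFGH}.
This closure contains every attribute of Rel1, so Rel1 ∩ Rel2 → Rel1. The join is lossless.

Yes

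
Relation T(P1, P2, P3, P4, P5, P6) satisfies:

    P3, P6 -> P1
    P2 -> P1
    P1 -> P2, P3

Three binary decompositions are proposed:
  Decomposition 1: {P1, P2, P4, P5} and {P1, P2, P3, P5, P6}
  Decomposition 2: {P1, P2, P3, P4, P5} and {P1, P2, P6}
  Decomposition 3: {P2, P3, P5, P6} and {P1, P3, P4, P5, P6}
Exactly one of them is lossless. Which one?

Decomposition 1: common = {P1, P2, P5}, closure = {P1, P2, P3, P5} → lossy.
Decomposition 2: common = {P1, P2}, closure = {P1, P2, P3} → lossy.
Decomposition 3: common = {P3, P5, P6}, closure = {P1, P2, P3, P5, P6} → lossless.

Decomposition 3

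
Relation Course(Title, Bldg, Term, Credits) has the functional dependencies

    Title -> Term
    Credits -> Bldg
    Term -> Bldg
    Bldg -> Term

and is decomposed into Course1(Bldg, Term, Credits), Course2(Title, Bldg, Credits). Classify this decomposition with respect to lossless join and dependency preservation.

lossless and dependency-preserving

Lossless test: (Bldg, Credits)⁺ = {Bldg, Term, Credits}, which contains all of one fragment — lossless.
Dependency preservation: Title → Term is not contained in any single fragment, but the restricted closure of its left-hand side across the fragments still reaches the right-hand side; the remaining FDs each lie inside some fragment. All dependencies are preserved.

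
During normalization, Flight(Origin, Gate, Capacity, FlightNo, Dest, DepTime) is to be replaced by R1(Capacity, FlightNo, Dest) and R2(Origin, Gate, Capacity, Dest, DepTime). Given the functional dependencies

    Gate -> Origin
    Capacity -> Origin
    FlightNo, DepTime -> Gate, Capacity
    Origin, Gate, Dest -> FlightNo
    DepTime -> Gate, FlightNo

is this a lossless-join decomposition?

Common attributes: R1 ∩ R2 = {Capacity, Dest}.
Closure of {Capacity, Dest}: Capacity → Origin applies, adding Origin. So (Capacity, Dest)⁺ = {Origin, Capacity, Dest}.
The closure contains neither all of R1 = {Capacity, FlightNo, Dest} nor all of R2 = {Origin, Gate, Capacity, Dest, DepTime}, so the common attributes are not a superkey of either fragment. The join is lossy.

No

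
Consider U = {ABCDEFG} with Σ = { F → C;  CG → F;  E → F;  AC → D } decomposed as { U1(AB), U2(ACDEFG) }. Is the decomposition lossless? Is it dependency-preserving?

lossy but dependency-preserving

Lossless test: (A)⁺ = {A}, which is a superkey of neither fragment — lossy.
Dependency preservation: every FD's attributes lie within a single fragment, so each can be enforced locally — preserved.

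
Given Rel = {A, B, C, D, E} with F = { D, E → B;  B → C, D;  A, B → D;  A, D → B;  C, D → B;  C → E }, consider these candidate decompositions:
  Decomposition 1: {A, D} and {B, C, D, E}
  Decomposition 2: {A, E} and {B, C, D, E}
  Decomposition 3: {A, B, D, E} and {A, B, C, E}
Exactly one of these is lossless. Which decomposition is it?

Decomposition 1: common = {D}, closure = {D} → lossy.
Decomposition 2: common = {E}, closure = {E} → lossy.
Decomposition 3: common = {A, B, E}, closure = {A, B, C, D, E} → lossless.

Decomposition 3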